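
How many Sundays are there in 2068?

53

1 January 2068 is a Sunday.
The range spans 366 days (inclusive of both endpoints).
366 = 7 × 52 + 2, so there are 52 full weeks plus 2 extra days.
Each full week contributes one Sunday: 52 so far.
The 2 extra days are Sun, Mon — 1 of them qualifies.
Total: 52 + 1 = 53.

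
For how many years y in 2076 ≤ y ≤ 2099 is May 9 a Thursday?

3

Day of week of May 9 in each year:
2076: Sat, 2077: Sun, 2078: Mon, 2079: Tue, 2080: Thu ✓, 2081: Fri, 2082: Sat, 2083: Sun, 2084: Tue, 2085: Wed, 2086: Thu ✓, 2087: Fri, 2088: Sun, 2089: Mon, 2090: Tue, 2091: Wed, 2092: Fri, 2093: Sat, 2094: Sun, 2095: Mon, 2096: Wed, 2097: Thu ✓, 2098: Fri, 2099: Sat
Thursdays: 2080, 2086, 2097.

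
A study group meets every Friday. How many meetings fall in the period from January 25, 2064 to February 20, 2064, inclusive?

4 Fridays

January 25, 2064 is a Friday.
That's 27 days from start to end, counting both.
27 = 7 × 3 + 6, so there are 3 full weeks plus 6 extra days.
Each full week contributes one Friday: 3 so far.
The 6 extra days are Friday, Saturday, Sunday, Monday, Tuesday, Wednesday — 1 of them qualifies.
Total: 3 + 1 = 4.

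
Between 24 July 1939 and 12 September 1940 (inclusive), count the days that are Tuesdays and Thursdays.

24 July 1939 is a Monday.
That's 417 days from start to end, counting both.
417 = 7 × 59 + 4, so there are 59 full weeks plus 4 extra days.
Each full week contributes 2 days from the set (Tue, Thu): 59 × 2 = 118.
The 4 extra days are Monday, Tuesday, Wednesday, Thursday — 2 of them qualify.
Total: 118 + 2 = 120.

120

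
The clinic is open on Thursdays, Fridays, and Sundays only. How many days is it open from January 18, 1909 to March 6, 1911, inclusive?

333

January 18, 1909 is a Monday.
The range spans 778 days (inclusive of both endpoints).
778 = 7 × 111 + 1, so there are 111 full weeks plus 1 extra day.
Each full week contributes 3 days from the set (Thu, Fri, Sun): 111 × 3 = 333.
The 1 extra day is Mon — none qualify.
Total: 333 + 0 = 333.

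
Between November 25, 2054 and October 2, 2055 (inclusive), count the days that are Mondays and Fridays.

November 25, 2054 is a Wednesday.
The range spans 312 days (inclusive of both endpoints).
312 = 7 × 44 + 4, so there are 44 full weeks plus 4 extra days.
Each full week contributes 2 days from the set (Mon, Fri): 44 × 2 = 88.
The 4 extra days are Wednesday, Thursday, Friday, Saturday — 1 of them qualifies.
Total: 88 + 1 = 89.

89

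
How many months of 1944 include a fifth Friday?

A month has five Fridays exactly when Friday falls within its first (length − 28) days.
Jan: 31 days, starts Sat → 5 of Sat, Sun, Mon
Feb: 29 days, starts Tue → 5 of Tue
Mar: 31 days, starts Wed → 5 of Wed, Thu, Fri ✓
Apr: 30 days, starts Sat → 5 of Sat, Sun
May: 31 days, starts Mon → 5 of Mon, Tue, Wed
Jun: 30 days, starts Thu → 5 of Thu, Fri ✓
Jul: 31 days, starts Sat → 5 of Sat, Sun, Mon
Aug: 31 days, starts Tue → 5 of Tue, Wed, Thu
Sep: 30 days, starts Fri → 5 of Fri, Sat ✓
Oct: 31 days, starts Sun → 5 of Sun, Mon, Tue
Nov: 30 days, starts Wed → 5 of Wed, Thu
Dec: 31 days, starts Fri → 5 of Fri, Sat, Sun ✓
Months with five Fridays: Mar, Jun, Sep, Dec.

4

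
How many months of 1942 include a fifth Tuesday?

4

A month has five Tuesdays exactly when Tuesday falls within its first (length − 28) days.
Jan: 31 days, starts Thu → 5 of Thu, Fri, Sat
Feb: 28 days, starts Sun → 5 of (none)
Mar: 31 days, starts Sun → 5 of Sun, Mon, Tue ✓
Apr: 30 days, starts Wed → 5 of Wed, Thu
May: 31 days, starts Fri → 5 of Fri, Sat, Sun
Jun: 30 days, starts Mon → 5 of Mon, Tue ✓
Jul: 31 days, starts Wed → 5 of Wed, Thu, Fri
Aug: 31 days, starts Sat → 5 of Sat, Sun, Mon
Sep: 30 days, starts Tue → 5 of Tue, Wed ✓
Oct: 31 days, starts Thu → 5 of Thu, Fri, Sat
Nov: 30 days, starts Sun → 5 of Sun, Mon
Dec: 31 days, starts Tue → 5 of Tue, Wed, Thu ✓
Months with five Tuesdays: Mar, Jun, Sep, Dec.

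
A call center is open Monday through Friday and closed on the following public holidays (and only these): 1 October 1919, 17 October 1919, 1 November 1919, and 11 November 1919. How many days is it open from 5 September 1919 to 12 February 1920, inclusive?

112 business days

5 September 1919 is a Friday.
That's 161 days from start to end, counting both.
161 = 7 × 23, so the span is exactly 23 full weeks.
Each full week contributes 5 weekdays (Mon–Fri): 23 × 5 = 115.
Holidays: 1 October 1919 (Wed); 17 October 1919 (Fri); 1 November 1919 (Sat); 11 November 1919 (Tue).
3 of the 4 holidays fall on weekdays; the rest are weekends and were already excluded.
Business days: 115 − 3 = 112.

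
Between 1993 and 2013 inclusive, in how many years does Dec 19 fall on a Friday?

3

Day of week of December 19 in each year:
1993: Sun, 1994: Mon, 1995: Tue, 1996: Thu, 1997: Fri ✓, 1998: Sat, 1999: Sun, 2000: Tue, 2001: Wed, 2002: Thu, 2003: Fri ✓, 2004: Sun, 2005: Mon, 2006: Tue, 2007: Wed, 2008: Fri ✓, 2009: Sat, 2010: Sun, 2011: Mon, 2012: Wed, 2013: Thu
Fridays: 1997, 2003, 2008.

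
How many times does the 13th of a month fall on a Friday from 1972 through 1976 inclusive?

Friday-the-13ths by year:
1972: Oct
1973: Apr, Jul
1974: Sep, Dec
1975: Jun
1976: Feb, Aug

8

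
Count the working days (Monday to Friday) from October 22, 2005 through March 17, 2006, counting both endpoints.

105

October 22, 2005 is a Saturday.
That's 147 days from start to end, counting both.
147 = 7 × 21, so the span is exactly 21 full weeks.
Each full week contributes 5 weekdays (Mon–Fri): 21 × 5 = 105.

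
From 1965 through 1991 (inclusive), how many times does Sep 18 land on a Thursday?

4

Day of week of September 18 in each year:
1965: Sat, 1966: Sun, 1967: Mon, 1968: Wed, 1969: Thu ✓, 1970: Fri, 1971: Sat, 1972: Mon, 1973: Tue, 1974: Wed, 1975: Thu ✓, 1976: Sat, 1977: Sun, 1978: Mon, 1979: Tue, 1980: Thu ✓, 1981: Fri, 1982: Sat, 1983: Sun, 1984: Tue, 1985: Wed, 1986: Thu ✓, 1987: Fri, 1988: Sun, 1989: Mon, 1990: Tue, 1991: Wed
Thursdays: 1969, 1975, 1980, 1986.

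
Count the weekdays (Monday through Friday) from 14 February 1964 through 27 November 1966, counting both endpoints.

726

14 February 1964 is a Friday.
That's 1018 days from start to end, counting both.
1018 = 7 × 145 + 3, so there are 145 full weeks plus 3 extra days.
Each full week contributes 5 weekdays (Mon–Fri): 145 × 5 = 725.
The 3 extra days are Fri, Sat, Sun — 1 of them qualifies.
Total: 725 + 1 = 726.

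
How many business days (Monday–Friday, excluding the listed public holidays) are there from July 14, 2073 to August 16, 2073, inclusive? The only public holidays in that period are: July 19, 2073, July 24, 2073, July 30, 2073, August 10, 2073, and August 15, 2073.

20

July 14, 2073 is a Friday.
The range spans 34 days (inclusive of both endpoints).
34 = 7 × 4 + 6, so there are 4 full weeks plus 6 extra days.
Each full week contributes 5 weekdays (Mon–Fri): 4 × 5 = 20.
The 6 extra days are Friday, Saturday, Sunday, Monday, Tuesday, Wednesday — 4 of them qualify.
Total: 20 + 4 = 24.
Holidays: July 19, 2073 (Wed); July 24, 2073 (Mon); July 30, 2073 (Sun); August 10, 2073 (Thu); August 15, 2073 (Tue).
4 of the 5 holidays fall on weekdays; the rest are weekends and were already excluded.
Business days: 24 − 4 = 20.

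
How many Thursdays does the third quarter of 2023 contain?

2023-07-01 is a Saturday.
That's 92 days from start to end, counting both.
92 = 7 × 13 + 1, so there are 13 full weeks plus 1 extra day.
Each full week contributes one Thursday: 13 so far.
The 1 extra day is Saturday — none qualify.
Total: 13 + 0 = 13.

13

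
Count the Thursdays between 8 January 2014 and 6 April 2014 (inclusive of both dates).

8 January 2014 is a Wednesday.
From 8 January 2014 to 6 April 2014 is 89 days inclusive.
89 = 7 × 12 + 5, so there are 12 full weeks plus 5 extra days.
Each full week contributes one Thursday: 12 so far.
The 5 extra days are Wednesday, Thursday, Friday, Saturday, Sunday — 1 of them qualifies.
Total: 12 + 1 = 13.

13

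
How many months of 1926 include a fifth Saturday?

4

A month has five Saturdays exactly when Saturday falls within its first (length − 28) days.
Jan: 31 days, starts Fri → 5 of Fri, Sat, Sun ✓
Feb: 28 days, starts Mon → 5 of (none)
Mar: 31 days, starts Mon → 5 of Mon, Tue, Wed
Apr: 30 days, starts Thu → 5 of Thu, Fri
May: 31 days, starts Sat → 5 of Sat, Sun, Mon ✓
Jun: 30 days, starts Tue → 5 of Tue, Wed
Jul: 31 days, starts Thu → 5 of Thu, Fri, Sat ✓
Aug: 31 days, starts Sun → 5 of Sun, Mon, Tue
Sep: 30 days, starts Wed → 5 of Wed, Thu
Oct: 31 days, starts Fri → 5 of Fri, Sat, Sun ✓
Nov: 30 days, starts Mon → 5 of Mon, Tue
Dec: 31 days, starts Wed → 5 of Wed, Thu, Fri
Months with five Saturdays: Jan, May, Jul, Oct.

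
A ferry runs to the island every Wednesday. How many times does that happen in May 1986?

1986-05-01 is a Thursday.
That's 31 days from start to end, counting both.
31 = 7 × 4 + 3, so there are 4 full weeks plus 3 extra days.
Each full week contributes one Wednesday: 4 so far.
The 3 extra days are Thursday, Friday, Saturday — none qualify.
Total: 4 + 0 = 4.

4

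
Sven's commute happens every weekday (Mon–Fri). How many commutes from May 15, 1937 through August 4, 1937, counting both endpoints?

58 weekdays

May 15, 1937 is a Saturday.
From May 15, 1937 to August 4, 1937 is 82 days inclusive.
82 = 7 × 11 + 5, so there are 11 full weeks plus 5 extra days.
Each full week contributes 5 weekdays (Mon–Fri): 11 × 5 = 55.
The 5 extra days are Sat, Sun, Mon, Tue, Wed — 3 of them qualify.
Total: 55 + 3 = 58.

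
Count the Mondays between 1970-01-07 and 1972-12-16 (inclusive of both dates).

153

1970-01-07 is a Wednesday.
The range spans 1075 days (inclusive of both endpoints).
1075 = 7 × 153 + 4, so there are 153 full weeks plus 4 extra days.
Each full week contributes one Monday: 153 so far.
The 4 extra days are Wed, Thu, Fri, Sat — none qualify.
Total: 153 + 0 = 153.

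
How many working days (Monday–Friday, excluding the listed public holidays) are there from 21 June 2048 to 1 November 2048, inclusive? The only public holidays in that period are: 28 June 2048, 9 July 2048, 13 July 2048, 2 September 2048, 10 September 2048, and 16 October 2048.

90

21 June 2048 is a Sunday.
From 21 June 2048 to 1 November 2048 is 134 days inclusive.
134 = 7 × 19 + 1, so there are 19 full weeks plus 1 extra day.
Each full week contributes 5 weekdays (Mon–Fri): 19 × 5 = 95.
The 1 extra day is Sun — none qualify.
Total: 95 + 0 = 95.
Holidays: 28 June 2048 (Sun); 9 July 2048 (Thu); 13 July 2048 (Mon); 2 September 2048 (Wed); 10 September 2048 (Thu); 16 October 2048 (Fri).
5 of the 6 holidays fall on weekdays; the rest are weekends and were already excluded.
Business days: 95 − 5 = 90.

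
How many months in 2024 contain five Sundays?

A month has five Sundays exactly when Sunday falls within its first (length − 28) days.
Jan: 31 days, starts Mon → 5 of Mon, Tue, Wed
Feb: 29 days, starts Thu → 5 of Thu
Mar: 31 days, starts Fri → 5 of Fri, Sat, Sun ✓
Apr: 30 days, starts Mon → 5 of Mon, Tue
May: 31 days, starts Wed → 5 of Wed, Thu, Fri
Jun: 30 days, starts Sat → 5 of Sat, Sun ✓
Jul: 31 days, starts Mon → 5 of Mon, Tue, Wed
Aug: 31 days, starts Thu → 5 of Thu, Fri, Sat
Sep: 30 days, starts Sun → 5 of Sun, Mon ✓
Oct: 31 days, starts Tue → 5 of Tue, Wed, Thu
Nov: 30 days, starts Fri → 5 of Fri, Sat
Dec: 31 days, starts Sun → 5 of Sun, Mon, Tue ✓
Months with five Sundays: Mar, Jun, Sep, Dec.

4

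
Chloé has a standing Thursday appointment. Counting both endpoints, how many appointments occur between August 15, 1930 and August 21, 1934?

August 15, 1930 is a Friday.
From August 15, 1930 to August 21, 1934 is 1468 days inclusive.
1468 = 7 × 209 + 5, so there are 209 full weeks plus 5 extra days.
Each full week contributes one Thursday: 209 so far.
The 5 extra days are Fri, Sat, Sun, Mon, Tue — none qualify.
Total: 209 + 0 = 209.

209 Thursdays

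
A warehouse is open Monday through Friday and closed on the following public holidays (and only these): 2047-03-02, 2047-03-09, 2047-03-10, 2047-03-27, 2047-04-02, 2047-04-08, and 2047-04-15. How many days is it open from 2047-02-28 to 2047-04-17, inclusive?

31

2047-02-28 is a Thursday.
From 2047-02-28 to 2047-04-17 is 49 days inclusive.
49 = 7 × 7, so the span is exactly 7 full weeks.
Each full week contributes 5 weekdays (Mon–Fri): 7 × 5 = 35.
Holidays: 2047-03-02 (Sat); 2047-03-09 (Sat); 2047-03-10 (Sun); 2047-03-27 (Wed); 2047-04-02 (Tue); 2047-04-08 (Mon); 2047-04-15 (Mon).
4 of the 7 holidays fall on weekdays; the rest are weekends and were already excluded.
Business days: 35 − 4 = 31.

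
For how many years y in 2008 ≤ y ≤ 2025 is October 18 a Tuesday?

Day of week of October 18 in each year:
2008: Sat, 2009: Sun, 2010: Mon, 2011: Tue ✓, 2012: Thu, 2013: Fri, 2014: Sat, 2015: Sun, 2016: Tue ✓, 2017: Wed, 2018: Thu, 2019: Fri, 2020: Sun, 2021: Mon, 2022: Tue ✓, 2023: Wed, 2024: Fri, 2025: Sat
Tuesdays: 2011, 2016, 2022.

3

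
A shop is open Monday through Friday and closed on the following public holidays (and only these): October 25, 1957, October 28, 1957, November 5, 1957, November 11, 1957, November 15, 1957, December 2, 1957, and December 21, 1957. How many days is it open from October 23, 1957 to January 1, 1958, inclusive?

45

October 23, 1957 is a Wednesday.
That's 71 days from start to end, counting both.
71 = 7 × 10 + 1, so there are 10 full weeks plus 1 extra day.
Each full week contributes 5 weekdays (Mon–Fri): 10 × 5 = 50.
The 1 extra day is Wednesday — 1 of them qualifies.
Total: 50 + 1 = 51.
Holidays: October 25, 1957 (Fri); October 28, 1957 (Mon); November 5, 1957 (Tue); November 11, 1957 (Mon); November 15, 1957 (Fri); December 2, 1957 (Mon); December 21, 1957 (Sat).
6 of the 7 holidays fall on weekdays; the rest are weekends and were already excluded.
Business days: 51 − 6 = 45.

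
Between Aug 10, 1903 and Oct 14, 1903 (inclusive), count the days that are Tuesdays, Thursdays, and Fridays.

Aug 10, 1903 is a Monday.
That's 66 days from start to end, counting both.
66 = 7 × 9 + 3, so there are 9 full weeks plus 3 extra days.
Each full week contributes 3 days from the set (Tue, Thu, Fri): 9 × 3 = 27.
The 3 extra days are Mon, Tue, Wed — 1 of them qualifies.
Total: 27 + 1 = 28.

28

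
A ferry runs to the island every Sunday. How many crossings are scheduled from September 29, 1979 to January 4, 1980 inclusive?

September 29, 1979 is a Saturday.
The range spans 98 days (inclusive of both endpoints).
98 = 7 × 14, so the span is exactly 14 full weeks.
Each full week contributes one Sunday: 14 so far.
Total: 14.

14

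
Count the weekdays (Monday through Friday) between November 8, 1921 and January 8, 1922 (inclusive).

November 8, 1921 is a Tuesday.
That's 62 days from start to end, counting both.
62 = 7 × 8 + 6, so there are 8 full weeks plus 6 extra days.
Each full week contributes 5 weekdays (Mon–Fri): 8 × 5 = 40.
The 6 extra days are Tue, Wed, Thu, Fri, Sat, Sun — 4 of them qualify.
Total: 40 + 4 = 44.

44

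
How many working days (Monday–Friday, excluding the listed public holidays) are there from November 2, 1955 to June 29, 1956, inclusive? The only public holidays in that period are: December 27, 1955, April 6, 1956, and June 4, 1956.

November 2, 1955 is a Wednesday.
From November 2, 1955 to June 29, 1956 is 241 days inclusive.
241 = 7 × 34 + 3, so there are 34 full weeks plus 3 extra days.
Each full week contributes 5 weekdays (Mon–Fri): 34 × 5 = 170.
The 3 extra days are Wednesday, Thursday, Friday — 3 of them qualify.
Total: 170 + 3 = 173.
Holidays: December 27, 1955 (Tue); April 6, 1956 (Fri); June 4, 1956 (Mon).
All 3 holidays fall on weekdays, so subtract 3.
Business days: 173 − 3 = 170.

170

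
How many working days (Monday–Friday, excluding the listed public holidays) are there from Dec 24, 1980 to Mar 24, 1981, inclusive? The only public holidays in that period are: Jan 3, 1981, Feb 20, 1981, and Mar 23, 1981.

Dec 24, 1980 is a Wednesday.
The range spans 91 days (inclusive of both endpoints).
91 = 7 × 13, so the span is exactly 13 full weeks.
Each full week contributes 5 weekdays (Mon–Fri): 13 × 5 = 65.
Total: 65.
Holidays: Jan 3, 1981 (Sat); Feb 20, 1981 (Fri); Mar 23, 1981 (Mon).
2 of the 3 holidays fall on weekdays; the rest are weekends and were already excluded.
Business days: 65 − 2 = 63.

63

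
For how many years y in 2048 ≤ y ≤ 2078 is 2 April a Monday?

4

Day of week of April 2 in each year:
2048: Thu, 2049: Fri, 2050: Sat, 2051: Sun, 2052: Tue, 2053: Wed, 2054: Thu, 2055: Fri, 2056: Sun, 2057: Mon ✓, 2058: Tue, 2059: Wed, 2060: Fri, 2061: Sat, 2062: Sun, 2063: Mon ✓, 2064: Wed, 2065: Thu, 2066: Fri, 2067: Sat, 2068: Mon ✓, 2069: Tue, 2070: Wed, 2071: Thu, 2072: Sat, 2073: Sun, 2074: Mon ✓, 2075: Tue, 2076: Thu, 2077: Fri, 2078: Sat
Mondays: 2057, 2063, 2068, 2074.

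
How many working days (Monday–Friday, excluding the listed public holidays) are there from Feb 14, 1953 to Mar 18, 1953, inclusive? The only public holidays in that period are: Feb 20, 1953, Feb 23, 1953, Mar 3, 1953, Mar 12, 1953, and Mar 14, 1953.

Feb 14, 1953 is a Saturday.
The range spans 33 days (inclusive of both endpoints).
33 = 7 × 4 + 5, so there are 4 full weeks plus 5 extra days.
Each full week contributes 5 weekdays (Mon–Fri): 4 × 5 = 20.
The 5 extra days are Sat, Sun, Mon, Tue, Wed — 3 of them qualify.
Total: 20 + 3 = 23.
Holidays: Feb 20, 1953 (Fri); Feb 23, 1953 (Mon); Mar 3, 1953 (Tue); Mar 12, 1953 (Thu); Mar 14, 1953 (Sat).
4 of the 5 holidays fall on weekdays; the rest are weekends and were already excluded.
Business days: 23 − 4 = 19.

19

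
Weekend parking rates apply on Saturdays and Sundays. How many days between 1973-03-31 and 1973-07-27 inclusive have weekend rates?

1973-03-31 is a Saturday.
That's 119 days from start to end, counting both.
119 = 7 × 17, so the span is exactly 17 full weeks.
Each full week contributes 2 weekend days (Sat, Sun): 17 × 2 = 34.

34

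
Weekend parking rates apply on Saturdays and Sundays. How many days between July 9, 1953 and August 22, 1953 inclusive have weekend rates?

July 9, 1953 is a Thursday.
From July 9, 1953 to August 22, 1953 is 45 days inclusive.
45 = 7 × 6 + 3, so there are 6 full weeks plus 3 extra days.
Each full week contributes 2 weekend days (Sat, Sun): 6 × 2 = 12.
The 3 extra days are Thu, Fri, Sat — 1 of them qualifies.
Total: 12 + 1 = 13.

13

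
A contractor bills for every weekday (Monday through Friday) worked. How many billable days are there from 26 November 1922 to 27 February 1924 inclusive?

26 November 1922 is a Sunday.
From 26 November 1922 to 27 February 1924 is 459 days inclusive.
459 = 7 × 65 + 4, so there are 65 full weeks plus 4 extra days.
Each full week contributes 5 weekdays (Mon–Fri): 65 × 5 = 325.
The 4 extra days are Sun, Mon, Tue, Wed — 3 of them qualify.
Total: 325 + 3 = 328.

328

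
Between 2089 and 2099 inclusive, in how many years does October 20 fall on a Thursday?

2

Day of week of October 20 in each year:
2089: Thu ✓, 2090: Fri, 2091: Sat, 2092: Mon, 2093: Tue, 2094: Wed, 2095: Thu ✓, 2096: Sat, 2097: Sun, 2098: Mon, 2099: Tue
Thursdays: 2089, 2095.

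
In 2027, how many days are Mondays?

52

Jan 1, 2027 is a Friday.
From Jan 1, 2027 to Dec 31, 2027 is 365 days inclusive.
365 = 7 × 52 + 1, so there are 52 full weeks plus 1 extra day.
Each full week contributes one Monday: 52 so far.
The 1 extra day is Friday — none qualify.
Total: 52 + 0 = 52.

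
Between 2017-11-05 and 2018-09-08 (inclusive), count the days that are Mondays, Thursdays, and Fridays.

2017-11-05 is a Sunday.
From 2017-11-05 to 2018-09-08 is 308 days inclusive.
308 = 7 × 44, so the span is exactly 44 full weeks.
Each full week contributes 3 days from the set (Mon, Thu, Fri): 44 × 3 = 132.

132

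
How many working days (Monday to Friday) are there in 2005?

260

2005-01-01 is a Saturday.
From 2005-01-01 to 2005-12-31 is 365 days inclusive.
365 = 7 × 52 + 1, so there are 52 full weeks plus 1 extra day.
Each full week contributes 5 weekdays (Mon–Fri): 52 × 5 = 260.
The 1 extra day is Sat — none qualify.
Total: 260 + 0 = 260.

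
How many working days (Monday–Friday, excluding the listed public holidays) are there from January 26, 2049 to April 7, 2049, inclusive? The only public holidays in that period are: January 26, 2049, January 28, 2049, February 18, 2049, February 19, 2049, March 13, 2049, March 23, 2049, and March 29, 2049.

46 working days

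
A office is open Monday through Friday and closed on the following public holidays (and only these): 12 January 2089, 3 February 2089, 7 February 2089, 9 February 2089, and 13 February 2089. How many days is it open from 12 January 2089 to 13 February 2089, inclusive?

19

12 January 2089 is a Wednesday.
The range spans 33 days (inclusive of both endpoints).
33 = 7 × 4 + 5, so there are 4 full weeks plus 5 extra days.
Each full week contributes 5 weekdays (Mon–Fri): 4 × 5 = 20.
The 5 extra days are Wednesday, Thursday, Friday, Saturday, Sunday — 3 of them qualify.
Total: 20 + 3 = 23.
Holidays: 12 January 2089 (Wed); 3 February 2089 (Thu); 7 February 2089 (Mon); 9 February 2089 (Wed); 13 February 2089 (Sun).
4 of the 5 holidays fall on weekdays; the rest are weekends and were already excluded.
Business days: 23 − 4 = 19.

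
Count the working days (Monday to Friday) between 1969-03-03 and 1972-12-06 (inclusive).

983

1969-03-03 is a Monday.
That's 1375 days from start to end, counting both.
1375 = 7 × 196 + 3, so there are 196 full weeks plus 3 extra days.
Each full week contributes 5 weekdays (Mon–Fri): 196 × 5 = 980.
The 3 extra days are Mon, Tue, Wed — 3 of them qualify.
Total: 980 + 3 = 983.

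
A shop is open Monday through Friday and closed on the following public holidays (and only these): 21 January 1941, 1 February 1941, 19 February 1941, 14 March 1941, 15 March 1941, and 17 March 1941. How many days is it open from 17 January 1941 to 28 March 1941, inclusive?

17 January 1941 is a Friday.
From 17 January 1941 to 28 March 1941 is 71 days inclusive.
71 = 7 × 10 + 1, so there are 10 full weeks plus 1 extra day.
Each full week contributes 5 weekdays (Mon–Fri): 10 × 5 = 50.
The 1 extra day is Fri — 1 of them qualifies.
Total: 50 + 1 = 51.
Holidays: 21 January 1941 (Tue); 1 February 1941 (Sat); 19 February 1941 (Wed); 14 March 1941 (Fri); 15 March 1941 (Sat); 17 March 1941 (Mon).
4 of the 6 holidays fall on weekdays; the rest are weekends and were already excluded.
Business days: 51 − 4 = 47.

47 working days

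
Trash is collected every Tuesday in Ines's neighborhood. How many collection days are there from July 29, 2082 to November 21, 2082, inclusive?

16 Tuesdays

July 29, 2082 is a Wednesday.
That's 116 days from start to end, counting both.
116 = 7 × 16 + 4, so there are 16 full weeks plus 4 extra days.
Each full week contributes one Tuesday: 16 so far.
The 4 extra days are Wednesday, Thursday, Friday, Saturday — none qualify.
Total: 16 + 0 = 16.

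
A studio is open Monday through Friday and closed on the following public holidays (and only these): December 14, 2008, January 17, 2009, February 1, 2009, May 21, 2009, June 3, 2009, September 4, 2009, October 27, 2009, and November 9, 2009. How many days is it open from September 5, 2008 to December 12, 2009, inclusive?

326

September 5, 2008 is a Friday.
The range spans 464 days (inclusive of both endpoints).
464 = 7 × 66 + 2, so there are 66 full weeks plus 2 extra days.
Each full week contributes 5 weekdays (Mon–Fri): 66 × 5 = 330.
The 2 extra days are Friday, Saturday — 1 of them qualifies.
Total: 330 + 1 = 331.
Holidays: December 14, 2008 (Sun); January 17, 2009 (Sat); February 1, 2009 (Sun); May 21, 2009 (Thu); June 3, 2009 (Wed); September 4, 2009 (Fri); October 27, 2009 (Tue); November 9, 2009 (Mon).
5 of the 8 holidays fall on weekdays; the rest are weekends and were already excluded.
Business days: 331 − 5 = 326.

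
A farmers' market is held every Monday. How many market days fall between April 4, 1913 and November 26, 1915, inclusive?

138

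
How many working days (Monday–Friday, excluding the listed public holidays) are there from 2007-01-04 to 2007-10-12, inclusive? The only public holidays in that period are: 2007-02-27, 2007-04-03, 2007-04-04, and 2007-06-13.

2007-01-04 is a Thursday.
The range spans 282 days (inclusive of both endpoints).
282 = 7 × 40 + 2, so there are 40 full weeks plus 2 extra days.
Each full week contributes 5 weekdays (Mon–Fri): 40 × 5 = 200.
The 2 extra days are Thu, Fri — 2 of them qualify.
Total: 200 + 2 = 202.
Holidays: 2007-02-27 (Tue); 2007-04-03 (Tue); 2007-04-04 (Wed); 2007-06-13 (Wed).
All 4 holidays fall on weekdays, so subtract 4.
Business days: 202 − 4 = 198.

198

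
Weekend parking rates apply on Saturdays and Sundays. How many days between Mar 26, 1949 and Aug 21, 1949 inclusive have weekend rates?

Mar 26, 1949 is a Saturday.
That's 149 days from start to end, counting both.
149 = 7 × 21 + 2, so there are 21 full weeks plus 2 extra days.
Each full week contributes 2 weekend days (Sat, Sun): 21 × 2 = 42.
The 2 extra days are Saturday, Sunday — 2 of them qualify.
Total: 42 + 2 = 44.

44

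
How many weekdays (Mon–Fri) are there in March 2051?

23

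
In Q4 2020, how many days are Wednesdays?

13

1 October 2020 is a Thursday.
That's 92 days from start to end, counting both.
92 = 7 × 13 + 1, so there are 13 full weeks plus 1 extra day.
Each full week contributes one Wednesday: 13 so far.
The 1 extra day is Thursday — none qualify.
Total: 13 + 0 = 13.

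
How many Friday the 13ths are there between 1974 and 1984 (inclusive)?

19

Friday-the-13ths by year:
1974: Sep, Dec
1975: Jun
1976: Feb, Aug
1977: May
1978: Jan, Oct
1979: Apr, Jul
1980: Jun
1981: Feb, Mar, Nov
1982: Aug
1983: May
1984: Jan, Apr, Jul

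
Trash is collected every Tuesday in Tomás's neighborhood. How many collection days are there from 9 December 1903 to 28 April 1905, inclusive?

9 December 1903 is a Wednesday.
From 9 December 1903 to 28 April 1905 is 507 days inclusive.
507 = 7 × 72 + 3, so there are 72 full weeks plus 3 extra days.
Each full week contributes one Tuesday: 72 so far.
The 3 extra days are Wednesday, Thursday, Friday — none qualify.
Total: 72 + 0 = 72.

72 Tuesdays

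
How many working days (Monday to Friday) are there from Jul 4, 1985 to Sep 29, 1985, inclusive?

Jul 4, 1985 is a Thursday.
From Jul 4, 1985 to Sep 29, 1985 is 88 days inclusive.
88 = 7 × 12 + 4, so there are 12 full weeks plus 4 extra days.
Each full week contributes 5 weekdays (Mon–Fri): 12 × 5 = 60.
The 4 extra days are Thu, Fri, Sat, Sun — 2 of them qualify.
Total: 60 + 2 = 62.

62 weekdays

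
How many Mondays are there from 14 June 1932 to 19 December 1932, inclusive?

14 June 1932 is a Tuesday.
That's 189 days from start to end, counting both.
189 = 7 × 27, so the span is exactly 27 full weeks.
Each full week contributes one Monday: 27 so far.

27 Mondays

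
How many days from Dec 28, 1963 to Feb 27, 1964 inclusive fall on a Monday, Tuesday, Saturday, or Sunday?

36

Dec 28, 1963 is a Saturday.
The range spans 62 days (inclusive of both endpoints).
62 = 7 × 8 + 6, so there are 8 full weeks plus 6 extra days.
Each full week contributes 4 days from the set (Mon, Tue, Sat, Sun): 8 × 4 = 32.
The 6 extra days are Saturday, Sunday, Monday, Tuesday, Wednesday, Thursday — 4 of them qualify.
Total: 32 + 4 = 36.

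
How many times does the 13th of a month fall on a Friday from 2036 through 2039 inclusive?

Friday-the-13ths by year:
2036: Jun
2037: Feb, Mar, Nov
2038: Aug
2039: May

6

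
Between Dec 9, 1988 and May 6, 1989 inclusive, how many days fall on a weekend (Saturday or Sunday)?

Dec 9, 1988 is a Friday.
The range spans 149 days (inclusive of both endpoints).
149 = 7 × 21 + 2, so there are 21 full weeks plus 2 extra days.
Each full week contributes 2 weekend days (Sat, Sun): 21 × 2 = 42.
The 2 extra days are Fri, Sat — 1 of them qualifies.
Total: 42 + 1 = 43.

43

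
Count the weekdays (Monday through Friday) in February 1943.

20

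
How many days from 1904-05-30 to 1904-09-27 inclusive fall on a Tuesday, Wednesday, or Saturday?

52

1904-05-30 is a Monday.
That's 121 days from start to end, counting both.
121 = 7 × 17 + 2, so there are 17 full weeks plus 2 extra days.
Each full week contributes 3 days from the set (Tue, Wed, Sat): 17 × 3 = 51.
The 2 extra days are Mon, Tue — 1 of them qualifies.
Total: 51 + 1 = 52.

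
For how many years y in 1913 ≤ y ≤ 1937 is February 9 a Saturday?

4

Day of week of February 9 in each year:
1913: Sun, 1914: Mon, 1915: Tue, 1916: Wed, 1917: Fri, 1918: Sat ✓, 1919: Sun, 1920: Mon, 1921: Wed, 1922: Thu, 1923: Fri, 1924: Sat ✓, 1925: Mon, 1926: Tue, 1927: Wed, 1928: Thu, 1929: Sat ✓, 1930: Sun, 1931: Mon, 1932: Tue, 1933: Thu, 1934: Fri, 1935: Sat ✓, 1936: Sun, 1937: Tue
Saturdays: 1918, 1924, 1929, 1935.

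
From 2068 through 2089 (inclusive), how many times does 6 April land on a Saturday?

4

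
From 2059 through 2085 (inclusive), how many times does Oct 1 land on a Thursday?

4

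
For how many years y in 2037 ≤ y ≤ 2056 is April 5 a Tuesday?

3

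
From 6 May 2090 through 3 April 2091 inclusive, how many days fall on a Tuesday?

48 Tuesdays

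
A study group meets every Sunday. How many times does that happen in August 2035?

Aug 1, 2035 is a Wednesday.
That's 31 days from start to end, counting both.
31 = 7 × 4 + 3, so there are 4 full weeks plus 3 extra days.
Each full week contributes one Sunday: 4 so far.
The 3 extra days are Wed, Thu, Fri — none qualify.
Total: 4 + 0 = 4.

4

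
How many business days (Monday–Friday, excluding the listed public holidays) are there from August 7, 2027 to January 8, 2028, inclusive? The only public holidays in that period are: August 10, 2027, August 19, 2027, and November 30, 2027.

107 business days

August 7, 2027 is a Saturday.
The range spans 155 days (inclusive of both endpoints).
155 = 7 × 22 + 1, so there are 22 full weeks plus 1 extra day.
Each full week contributes 5 weekdays (Mon–Fri): 22 × 5 = 110.
The 1 extra day is Sat — none qualify.
Total: 110 + 0 = 110.
Holidays: August 10, 2027 (Tue); August 19, 2027 (Thu); November 30, 2027 (Tue).
All 3 holidays fall on weekdays, so subtract 3.
Business days: 110 − 3 = 107.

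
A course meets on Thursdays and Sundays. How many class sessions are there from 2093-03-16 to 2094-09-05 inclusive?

154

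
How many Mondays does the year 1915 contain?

52

1915-01-01 is a Friday.
That's 365 days from start to end, counting both.
365 = 7 × 52 + 1, so there are 52 full weeks plus 1 extra day.
Each full week contributes one Monday: 52 so far.
The 1 extra day is Friday — none qualify.
Total: 52 + 0 = 52.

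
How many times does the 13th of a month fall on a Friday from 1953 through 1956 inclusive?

Friday-the-13ths by year:
1953: Feb, Mar, Nov
1954: Aug
1955: May
1956: Jan, Apr, Jul

8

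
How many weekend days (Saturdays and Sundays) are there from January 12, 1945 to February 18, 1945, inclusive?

12

January 12, 1945 is a Friday.
The range spans 38 days (inclusive of both endpoints).
38 = 7 × 5 + 3, so there are 5 full weeks plus 3 extra days.
Each full week contributes 2 weekend days (Sat, Sun): 5 × 2 = 10.
The 3 extra days are Friday, Saturday, Sunday — 2 of them qualify.
Total: 10 + 2 = 12.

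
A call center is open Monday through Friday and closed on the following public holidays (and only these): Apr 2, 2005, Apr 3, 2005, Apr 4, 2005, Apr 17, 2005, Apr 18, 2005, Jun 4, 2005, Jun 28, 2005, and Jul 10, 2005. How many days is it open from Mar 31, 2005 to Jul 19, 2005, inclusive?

Mar 31, 2005 is a Thursday.
That's 111 days from start to end, counting both.
111 = 7 × 15 + 6, so there are 15 full weeks plus 6 extra days.
Each full week contributes 5 weekdays (Mon–Fri): 15 × 5 = 75.
The 6 extra days are Thu, Fri, Sat, Sun, Mon, Tue — 4 of them qualify.
Total: 75 + 4 = 79.
Holidays: Apr 2, 2005 (Sat); Apr 3, 2005 (Sun); Apr 4, 2005 (Mon); Apr 17, 2005 (Sun); Apr 18, 2005 (Mon); Jun 4, 2005 (Sat); Jun 28, 2005 (Tue); Jul 10, 2005 (Sun).
3 of the 8 holidays fall on weekdays; the rest are weekends and were already excluded.
Business days: 79 − 3 = 76.

76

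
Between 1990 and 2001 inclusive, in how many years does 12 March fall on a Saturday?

1

Day of week of March 12 in each year:
1990: Mon, 1991: Tue, 1992: Thu, 1993: Fri, 1994: Sat ✓, 1995: Sun, 1996: Tue, 1997: Wed, 1998: Thu, 1999: Fri, 2000: Sun, 2001: Mon
Saturdays: 1994.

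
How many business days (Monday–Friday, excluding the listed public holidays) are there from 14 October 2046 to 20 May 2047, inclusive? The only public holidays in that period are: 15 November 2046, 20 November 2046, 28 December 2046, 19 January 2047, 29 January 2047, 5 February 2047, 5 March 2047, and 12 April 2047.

149

14 October 2046 is a Sunday.
From 14 October 2046 to 20 May 2047 is 219 days inclusive.
219 = 7 × 31 + 2, so there are 31 full weeks plus 2 extra days.
Each full week contributes 5 weekdays (Mon–Fri): 31 × 5 = 155.
The 2 extra days are Sunday, Monday — 1 of them qualifies.
Total: 155 + 1 = 156.
Holidays: 15 November 2046 (Thu); 20 November 2046 (Tue); 28 December 2046 (Fri); 19 January 2047 (Sat); 29 January 2047 (Tue); 5 February 2047 (Tue); 5 March 2047 (Tue); 12 April 2047 (Fri).
7 of the 8 holidays fall on weekdays; the rest are weekends and were already excluded.
Business days: 156 − 7 = 149.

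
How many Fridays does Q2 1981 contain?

13

April 1, 1981 is a Wednesday.
From April 1, 1981 to June 30, 1981 is 91 days inclusive.
91 = 7 × 13, so the span is exactly 13 full weeks.
Each full week contributes one Friday: 13 so far.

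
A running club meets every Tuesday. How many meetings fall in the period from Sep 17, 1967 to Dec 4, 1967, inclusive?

11

Sep 17, 1967 is a Sunday.
From Sep 17, 1967 to Dec 4, 1967 is 79 days inclusive.
79 = 7 × 11 + 2, so there are 11 full weeks plus 2 extra days.
Each full week contributes one Tuesday: 11 so far.
The 2 extra days are Sunday, Monday — none qualify.
Total: 11 + 0 = 11.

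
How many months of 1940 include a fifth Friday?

4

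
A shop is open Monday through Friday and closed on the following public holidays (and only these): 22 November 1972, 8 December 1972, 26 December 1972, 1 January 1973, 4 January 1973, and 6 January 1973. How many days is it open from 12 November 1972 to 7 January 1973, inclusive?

12 November 1972 is a Sunday.
From 12 November 1972 to 7 January 1973 is 57 days inclusive.
57 = 7 × 8 + 1, so there are 8 full weeks plus 1 extra day.
Each full week contributes 5 weekdays (Mon–Fri): 8 × 5 = 40.
The 1 extra day is Sun — none qualify.
Total: 40 + 0 = 40.
Holidays: 22 November 1972 (Wed); 8 December 1972 (Fri); 26 December 1972 (Tue); 1 January 1973 (Mon); 4 January 1973 (Thu); 6 January 1973 (Sat).
5 of the 6 holidays fall on weekdays; the rest are weekends and were already excluded.
Business days: 40 − 5 = 35.

35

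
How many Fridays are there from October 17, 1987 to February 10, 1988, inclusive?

October 17, 1987 is a Saturday.
That's 117 days from start to end, counting both.
117 = 7 × 16 + 5, so there are 16 full weeks plus 5 extra days.
Each full week contributes one Friday: 16 so far.
The 5 extra days are Saturday, Sunday, Monday, Tuesday, Wednesday — none qualify.
Total: 16 + 0 = 16.

16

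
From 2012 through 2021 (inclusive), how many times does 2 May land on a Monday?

1

Day of week of May 2 in each year:
2012: Wed, 2013: Thu, 2014: Fri, 2015: Sat, 2016: Mon ✓, 2017: Tue, 2018: Wed, 2019: Thu, 2020: Sat, 2021: Sun
Mondays: 2016.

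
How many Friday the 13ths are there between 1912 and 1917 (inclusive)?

Friday-the-13ths by year:
1912: Sep, Dec
1913: Jun
1914: Feb, Mar, Nov
1915: Aug
1916: Oct
1917: Apr, Jul

10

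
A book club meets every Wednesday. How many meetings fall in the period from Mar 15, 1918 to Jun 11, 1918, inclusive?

Mar 15, 1918 is a Friday.
From Mar 15, 1918 to Jun 11, 1918 is 89 days inclusive.
89 = 7 × 12 + 5, so there are 12 full weeks plus 5 extra days.
Each full week contributes one Wednesday: 12 so far.
The 5 extra days are Fri, Sat, Sun, Mon, Tue — none qualify.
Total: 12 + 0 = 12.

12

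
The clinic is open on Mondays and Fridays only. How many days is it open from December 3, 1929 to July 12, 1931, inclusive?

167

December 3, 1929 is a Tuesday.
That's 587 days from start to end, counting both.
587 = 7 × 83 + 6, so there are 83 full weeks plus 6 extra days.
Each full week contributes 2 days from the set (Mon, Fri): 83 × 2 = 166.
The 6 extra days are Tue, Wed, Thu, Fri, Sat, Sun — 1 of them qualifies.
Total: 166 + 1 = 167.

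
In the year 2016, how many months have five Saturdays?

A month has five Saturdays exactly when Saturday falls within its first (length − 28) days.
Jan: 31 days, starts Fri → 5 of Fri, Sat, Sun ✓
Feb: 29 days, starts Mon → 5 of Mon
Mar: 31 days, starts Tue → 5 of Tue, Wed, Thu
Apr: 30 days, starts Fri → 5 of Fri, Sat ✓
May: 31 days, starts Sun → 5 of Sun, Mon, Tue
Jun: 30 days, starts Wed → 5 of Wed, Thu
Jul: 31 days, starts Fri → 5 of Fri, Sat, Sun ✓
Aug: 31 days, starts Mon → 5 of Mon, Tue, Wed
Sep: 30 days, starts Thu → 5 of Thu, Fri
Oct: 31 days, starts Sat → 5 of Sat, Sun, Mon ✓
Nov: 30 days, starts Tue → 5 of Tue, Wed
Dec: 31 days, starts Thu → 5 of Thu, Fri, Sat ✓
Months with five Saturdays: Jan, Apr, Jul, Oct, Dec.

5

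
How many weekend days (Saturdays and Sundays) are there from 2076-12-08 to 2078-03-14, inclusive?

2076-12-08 is a Tuesday.
The range spans 462 days (inclusive of both endpoints).
462 = 7 × 66, so the span is exactly 66 full weeks.
Each full week contributes 2 weekend days (Sat, Sun): 66 × 2 = 132.
Total: 132.

132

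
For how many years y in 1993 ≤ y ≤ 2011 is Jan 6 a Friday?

Day of week of January 6 in each year:
1993: Wed, 1994: Thu, 1995: Fri ✓, 1996: Sat, 1997: Mon, 1998: Tue, 1999: Wed, 2000: Thu, 2001: Sat, 2002: Sun, 2003: Mon, 2004: Tue, 2005: Thu, 2006: Fri ✓, 2007: Sat, 2008: Sun, 2009: Tue, 2010: Wed, 2011: Thu
Fridays: 1995, 2006.

2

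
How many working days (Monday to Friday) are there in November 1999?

22

Nov 1, 1999 is a Monday.
That's 30 days from start to end, counting both.
30 = 7 × 4 + 2, so there are 4 full weeks plus 2 extra days.
Each full week contributes 5 weekdays (Mon–Fri): 4 × 5 = 20.
The 2 extra days are Mon, Tue — 2 of them qualify.
Total: 20 + 2 = 22.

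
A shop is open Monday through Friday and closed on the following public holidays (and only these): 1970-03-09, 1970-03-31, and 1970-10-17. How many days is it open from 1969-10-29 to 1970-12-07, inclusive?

287 working days

1969-10-29 is a Wednesday.
That's 405 days from start to end, counting both.
405 = 7 × 57 + 6, so there are 57 full weeks plus 6 extra days.
Each full week contributes 5 weekdays (Mon–Fri): 57 × 5 = 285.
The 6 extra days are Wed, Thu, Fri, Sat, Sun, Mon — 4 of them qualify.
Total: 285 + 4 = 289.
Holidays: 1970-03-09 (Mon); 1970-03-31 (Tue); 1970-10-17 (Sat).
2 of the 3 holidays fall on weekdays; the rest are weekends and were already excluded.
Business days: 289 − 2 = 287.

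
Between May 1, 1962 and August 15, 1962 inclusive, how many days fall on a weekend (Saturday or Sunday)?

30

May 1, 1962 is a Tuesday.
That's 107 days from start to end, counting both.
107 = 7 × 15 + 2, so there are 15 full weeks plus 2 extra days.
Each full week contributes 2 weekend days (Sat, Sun): 15 × 2 = 30.
The 2 extra days are Tue, Wed — none qualify.
Total: 30 + 0 = 30.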